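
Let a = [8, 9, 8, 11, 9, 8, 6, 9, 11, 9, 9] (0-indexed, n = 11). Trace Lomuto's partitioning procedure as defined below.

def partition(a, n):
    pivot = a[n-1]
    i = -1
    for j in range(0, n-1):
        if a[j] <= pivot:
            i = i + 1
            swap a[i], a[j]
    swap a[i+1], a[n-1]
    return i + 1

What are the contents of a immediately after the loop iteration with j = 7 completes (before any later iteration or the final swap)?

[8, 9, 8, 9, 8, 6, 9, 11, 11, 9, 9]

pivot=9, i=-1
j=0: 8≤9, i=0, swap(0,0) ⇒ [8, 9, 8, 11, 9, 8, 6, 9, 11, 9, 9]
j=1: 9≤9, i=1, swap(1,1) ⇒ [8, 9, 8, 11, 9, 8, 6, 9, 11, 9, 9]
j=2: 8≤9, i=2, swap(2,2) ⇒ [8, 9, 8, 11, 9, 8, 6, 9, 11, 9, 9]
j=3: 11>9, skip
j=4: 9≤9, i=3, swap(3,4) ⇒ [8, 9, 8, 9, 11, 8, 6, 9, 11, 9, 9]
j=5: 8≤9, i=4, swap(4,5) ⇒ [8, 9, 8, 9, 8, 11, 6, 9, 11, 9, 9]
j=6: 6≤9, i=5, swap(5,6) ⇒ [8, 9, 8, 9, 8, 6, 11, 9, 11, 9, 9]
j=7: 9≤9, i=6, swap(6,7) ⇒ [8, 9, 8, 9, 8, 6, 9, 11, 11, 9, 9]
(after j=7) a = [8, 9, 8, 9, 8, 6, 9, 11, 11, 9, 9]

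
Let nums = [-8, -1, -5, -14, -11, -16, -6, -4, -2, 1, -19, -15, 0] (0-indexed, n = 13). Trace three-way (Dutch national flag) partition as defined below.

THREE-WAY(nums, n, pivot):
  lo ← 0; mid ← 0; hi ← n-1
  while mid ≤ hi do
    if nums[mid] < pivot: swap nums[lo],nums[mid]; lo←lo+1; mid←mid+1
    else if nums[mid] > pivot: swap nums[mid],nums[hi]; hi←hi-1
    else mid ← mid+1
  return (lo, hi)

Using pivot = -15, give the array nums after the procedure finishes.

[-19, -16, -15, -11, -14, -6, -4, -2, 1, -5, -1, 0, -8]

pivot = -15; lo=0, mid=0, hi=12
nums[mid]=-8>-15: swap nums[0],nums[12]; hi=11 → [0, -1, -5, -14, -11, -16, -6, -4, -2, 1, -19, -15, -8]
nums[mid]=0>-15: swap nums[0],nums[11]; hi=10 → [-15, -1, -5, -14, -11, -16, -6, -4, -2, 1, -19, 0, -8]
nums[mid]=-15=-15: mid=1
nums[mid]=-1>-15: swap nums[1],nums[10]; hi=9 → [-15, -19, -5, -14, -11, -16, -6, -4, -2, 1, -1, 0, -8]
nums[mid]=-19<-15: swap nums[0],nums[1]; lo=1,mid=2 → [-19, -15, -5, -14, -11, -16, -6, -4, -2, 1, -1, 0, -8]
nums[mid]=-5>-15: swap nums[2],nums[9]; hi=8 → [-19, -15, 1, -14, -11, -16, -6, -4, -2, -5, -1, 0, -8]
nums[mid]=1>-15: swap nums[2],nums[8]; hi=7 → [-19, -15, -2, -14, -11, -16, -6, -4, 1, -5, -1, 0, -8]
nums[mid]=-2>-15: swap nums[2],nums[7]; hi=6 → [-19, -15, -4, -14, -11, -16, -6, -2, 1, -5, -1, 0, -8]
nums[mid]=-4>-15: swap nums[2],nums[6]; hi=5 → [-19, -15, -6, -14, -11, -16, -4, -2, 1, -5, -1, 0, -8]
nums[mid]=-6>-15: swap nums[2],nums[5]; hi=4 → [-19, -15, -16, -14, -11, -6, -4, -2, 1, -5, -1, 0, -8]
nums[mid]=-16<-15: swap nums[1],nums[2]; lo=2,mid=3 → [-19, -16, -15, -14, -11, -6, -4, -2, 1, -5, -1, 0, -8]
nums[mid]=-14>-15: swap nums[3],nums[4]; hi=3 → [-19, -16, -15, -11, -14, -6, -4, -2, 1, -5, -1, 0, -8]
nums[mid]=-11>-15: swap nums[3],nums[3]; hi=2 → [-19, -16, -15, -11, -14, -6, -4, -2, 1, -5, -1, 0, -8]
end: lo=2, hi=2; nums = [-19, -16, -15, -11, -14, -6, -4, -2, 1, -5, -1, 0, -8]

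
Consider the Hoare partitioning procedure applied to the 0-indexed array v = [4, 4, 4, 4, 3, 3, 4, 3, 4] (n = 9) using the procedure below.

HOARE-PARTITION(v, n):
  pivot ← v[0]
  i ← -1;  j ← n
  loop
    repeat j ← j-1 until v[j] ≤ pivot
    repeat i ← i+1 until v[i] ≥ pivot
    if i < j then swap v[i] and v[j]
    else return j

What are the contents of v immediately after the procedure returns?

[4, 3, 4, 3, 3, 4, 4, 4, 4]

pivot=4
j stops at 8 (4), i stops at 0 (4); swap ⇒ [4, 4, 4, 4, 3, 3, 4, 3, 4]
j stops at 7 (3), i stops at 1 (4); swap ⇒ [4, 3, 4, 4, 3, 3, 4, 4, 4]
j stops at 6 (4), i stops at 2 (4); swap ⇒ [4, 3, 4, 4, 3, 3, 4, 4, 4]
j stops at 5 (3), i stops at 3 (4); swap ⇒ [4, 3, 4, 3, 3, 4, 4, 4, 4]
j stops at 4, i stops at 5; i≥j ⇒ return 4. v=[4, 3, 4, 3, 3, 4, 4, 4, 4]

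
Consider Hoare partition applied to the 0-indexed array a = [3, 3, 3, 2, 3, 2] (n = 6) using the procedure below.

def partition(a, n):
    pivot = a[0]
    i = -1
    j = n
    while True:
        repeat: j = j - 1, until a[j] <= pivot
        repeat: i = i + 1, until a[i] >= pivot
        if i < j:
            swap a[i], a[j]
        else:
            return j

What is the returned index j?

2

pivot=3
j stops at 5 (2), i stops at 0 (3); swap ⇒ [2, 3, 3, 2, 3, 3]
j stops at 4 (3), i stops at 1 (3); swap ⇒ [2, 3, 3, 2, 3, 3]
j stops at 3 (2), i stops at 2 (3); swap ⇒ [2, 3, 2, 3, 3, 3]
j stops at 2, i stops at 3; i≥j ⇒ return 2. a=[2, 3, 2, 3, 3, 3]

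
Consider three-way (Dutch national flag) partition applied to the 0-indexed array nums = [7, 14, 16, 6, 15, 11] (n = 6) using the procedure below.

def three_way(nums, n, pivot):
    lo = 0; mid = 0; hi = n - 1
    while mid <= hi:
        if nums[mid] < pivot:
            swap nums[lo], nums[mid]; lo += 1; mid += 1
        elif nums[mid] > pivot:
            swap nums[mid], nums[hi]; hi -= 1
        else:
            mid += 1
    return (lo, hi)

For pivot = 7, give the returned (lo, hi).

lo=0 mid=0 hi=5
7=7: mid=1
14>7: swap(1,5), hi=4 ⇒ [7, 11, 16, 6, 15, 14]
11>7: swap(1,4), hi=3 ⇒ [7, 15, 16, 6, 11, 14]
15>7: swap(1,3), hi=2 ⇒ [7, 6, 16, 15, 11, 14]
6<7: swap(0,1), lo=1 mid=2 ⇒ [6, 7, 16, 15, 11, 14]
16>7: swap(2,2), hi=1 ⇒ [6, 7, 16, 15, 11, 14]
done. lo=1 hi=1; nums=[6, 7, 16, 15, 11, 14]

(1, 1)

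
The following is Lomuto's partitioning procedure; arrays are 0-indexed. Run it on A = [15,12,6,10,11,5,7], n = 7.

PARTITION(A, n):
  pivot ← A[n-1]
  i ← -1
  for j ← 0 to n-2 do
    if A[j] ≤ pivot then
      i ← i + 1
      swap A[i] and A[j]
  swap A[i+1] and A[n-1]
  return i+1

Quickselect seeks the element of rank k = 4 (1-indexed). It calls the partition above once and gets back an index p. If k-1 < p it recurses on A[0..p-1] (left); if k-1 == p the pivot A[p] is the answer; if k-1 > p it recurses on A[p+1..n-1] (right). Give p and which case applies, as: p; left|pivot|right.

pivot = A[6] = 7; i = -1
j=0: A[0]=15 > 7 → no swap
j=1: A[1]=12 > 7 → no swap
j=2: A[2]=6 ≤ 7 → i=0, swap A[0],A[2] → [6,12,15,10,11,5,7]
j=3: A[3]=10 > 7 → no swap
j=4: A[4]=11 > 7 → no swap
j=5: A[5]=5 ≤ 7 → i=1, swap A[1],A[5] → [6,5,15,10,11,12,7]
final swap A[2],A[6] → [6,5,7,10,11,12,15]; return 2
p = 2; k-1 = 3 > 2 ⇒ right

2; right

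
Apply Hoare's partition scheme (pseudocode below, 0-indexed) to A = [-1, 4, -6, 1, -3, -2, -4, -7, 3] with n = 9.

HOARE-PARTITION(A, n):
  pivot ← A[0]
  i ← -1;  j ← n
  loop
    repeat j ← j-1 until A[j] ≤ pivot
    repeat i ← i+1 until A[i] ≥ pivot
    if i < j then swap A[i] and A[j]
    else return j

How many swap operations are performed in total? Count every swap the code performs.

3

pivot = A[0] = -1; i = -1, j = 9
j→7 (A[7]=-7≤-1), i→0 (A[0]=-1≥-1); i<j, swap → [-7, 4, -6, 1, -3, -2, -4, -1, 3]
j→6 (A[6]=-4≤-1), i→1 (A[1]=4≥-1); i<j, swap → [-7, -4, -6, 1, -3, -2, 4, -1, 3]
j→5 (A[5]=-2≤-1), i→3 (A[3]=1≥-1); i<j, swap → [-7, -4, -6, -2, -3, 1, 4, -1, 3]
j→4, i→5; i≥j, return j=4. A = [-7, -4, -6, -2, -3, 1, 4, -1, 3]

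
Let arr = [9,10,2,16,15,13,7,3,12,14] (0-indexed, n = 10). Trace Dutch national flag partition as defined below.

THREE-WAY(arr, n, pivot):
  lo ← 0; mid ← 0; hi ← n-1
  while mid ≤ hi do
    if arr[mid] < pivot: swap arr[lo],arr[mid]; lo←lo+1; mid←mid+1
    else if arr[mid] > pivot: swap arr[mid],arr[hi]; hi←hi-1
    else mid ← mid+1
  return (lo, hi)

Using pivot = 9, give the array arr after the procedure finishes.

[3,2,7,9,13,15,16,12,14,10]

pivot = 9; lo=0, mid=0, hi=9
arr[mid]=9=9: mid=1
arr[mid]=10>9: swap arr[1],arr[9]; hi=8 → [9,14,2,16,15,13,7,3,12,10]
arr[mid]=14>9: swap arr[1],arr[8]; hi=7 → [9,12,2,16,15,13,7,3,14,10]
arr[mid]=12>9: swap arr[1],arr[7]; hi=6 → [9,3,2,16,15,13,7,12,14,10]
arr[mid]=3<9: swap arr[0],arr[1]; lo=1,mid=2 → [3,9,2,16,15,13,7,12,14,10]
arr[mid]=2<9: swap arr[1],arr[2]; lo=2,mid=3 → [3,2,9,16,15,13,7,12,14,10]
arr[mid]=16>9: swap arr[3],arr[6]; hi=5 → [3,2,9,7,15,13,16,12,14,10]
arr[mid]=7<9: swap arr[2],arr[3]; lo=3,mid=4 → [3,2,7,9,15,13,16,12,14,10]
arr[mid]=15>9: swap arr[4],arr[5]; hi=4 → [3,2,7,9,13,15,16,12,14,10]
arr[mid]=13>9: swap arr[4],arr[4]; hi=3 → [3,2,7,9,13,15,16,12,14,10]
end: lo=3, hi=3; arr = [3,2,7,9,13,15,16,12,14,10]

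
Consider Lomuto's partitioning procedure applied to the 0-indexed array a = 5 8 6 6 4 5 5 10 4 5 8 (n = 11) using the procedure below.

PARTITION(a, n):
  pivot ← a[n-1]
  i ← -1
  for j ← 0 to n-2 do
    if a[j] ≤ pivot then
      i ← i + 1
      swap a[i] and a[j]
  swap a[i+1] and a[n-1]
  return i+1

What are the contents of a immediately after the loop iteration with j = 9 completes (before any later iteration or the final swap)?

pivot = a[10] = 8; i = -1
j=0: a[0]=5 ≤ 8 → i=0, swap a[0],a[0] (no change) → 5 8 6 6 4 5 5 10 4 5 8
j=1: a[1]=8 ≤ 8 → i=1, swap a[1],a[1] (no change) → 5 8 6 6 4 5 5 10 4 5 8
j=2: a[2]=6 ≤ 8 → i=2, swap a[2],a[2] (no change) → 5 8 6 6 4 5 5 10 4 5 8
j=3: a[3]=6 ≤ 8 → i=3, swap a[3],a[3] (no change) → 5 8 6 6 4 5 5 10 4 5 8
j=4: a[4]=4 ≤ 8 → i=4, swap a[4],a[4] (no change) → 5 8 6 6 4 5 5 10 4 5 8
j=5: a[5]=5 ≤ 8 → i=5, swap a[5],a[5] (no change) → 5 8 6 6 4 5 5 10 4 5 8
j=6: a[6]=5 ≤ 8 → i=6, swap a[6],a[6] (no change) → 5 8 6 6 4 5 5 10 4 5 8
j=7: a[7]=10 > 8 → no swap
j=8: a[8]=4 ≤ 8 → i=7, swap a[7],a[8] → 5 8 6 6 4 5 5 4 10 5 8
j=9: a[9]=5 ≤ 8 → i=8, swap a[8],a[9] → 5 8 6 6 4 5 5 4 5 10 8
(after j=9) a = 5 8 6 6 4 5 5 4 5 10 8

5 8 6 6 4 5 5 4 5 10 8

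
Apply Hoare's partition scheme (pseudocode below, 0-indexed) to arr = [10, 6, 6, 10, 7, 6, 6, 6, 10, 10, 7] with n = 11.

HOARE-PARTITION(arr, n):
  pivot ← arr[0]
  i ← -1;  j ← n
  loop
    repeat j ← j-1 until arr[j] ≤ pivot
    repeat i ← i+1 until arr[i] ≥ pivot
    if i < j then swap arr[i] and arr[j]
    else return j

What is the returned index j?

8

pivot = arr[0] = 10; i = -1, j = 11
j→10 (arr[10]=7≤10), i→0 (arr[0]=10≥10); i<j, swap → [7, 6, 6, 10, 7, 6, 6, 6, 10, 10, 10]
j→9 (arr[9]=10≤10), i→3 (arr[3]=10≥10); i<j, swap → [7, 6, 6, 10, 7, 6, 6, 6, 10, 10, 10]
j→8, i→8; i≥j, return j=8. arr = [7, 6, 6, 10, 7, 6, 6, 6, 10, 10, 10]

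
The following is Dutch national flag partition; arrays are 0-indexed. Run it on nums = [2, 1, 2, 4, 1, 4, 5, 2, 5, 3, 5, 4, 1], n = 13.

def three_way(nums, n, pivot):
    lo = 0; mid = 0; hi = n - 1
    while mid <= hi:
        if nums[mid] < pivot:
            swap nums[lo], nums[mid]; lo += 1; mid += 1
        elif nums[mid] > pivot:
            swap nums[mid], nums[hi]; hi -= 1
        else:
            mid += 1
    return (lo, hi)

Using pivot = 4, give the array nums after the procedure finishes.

[2, 1, 2, 1, 1, 2, 3, 4, 4, 4, 5, 5, 5]

pivot = 4; lo=0, mid=0, hi=12
nums[mid]=2<4: swap nums[0],nums[0]; lo=1,mid=1 → [2, 1, 2, 4, 1, 4, 5, 2, 5, 3, 5, 4, 1]
nums[mid]=1<4: swap nums[1],nums[1]; lo=2,mid=2 → [2, 1, 2, 4, 1, 4, 5, 2, 5, 3, 5, 4, 1]
nums[mid]=2<4: swap nums[2],nums[2]; lo=3,mid=3 → [2, 1, 2, 4, 1, 4, 5, 2, 5, 3, 5, 4, 1]
nums[mid]=4=4: mid=4
nums[mid]=1<4: swap nums[3],nums[4]; lo=4,mid=5 → [2, 1, 2, 1, 4, 4, 5, 2, 5, 3, 5, 4, 1]
nums[mid]=4=4: mid=6
nums[mid]=5>4: swap nums[6],nums[12]; hi=11 → [2, 1, 2, 1, 4, 4, 1, 2, 5, 3, 5, 4, 5]
nums[mid]=1<4: swap nums[4],nums[6]; lo=5,mid=7 → [2, 1, 2, 1, 1, 4, 4, 2, 5, 3, 5, 4, 5]
nums[mid]=2<4: swap nums[5],nums[7]; lo=6,mid=8 → [2, 1, 2, 1, 1, 2, 4, 4, 5, 3, 5, 4, 5]
nums[mid]=5>4: swap nums[8],nums[11]; hi=10 → [2, 1, 2, 1, 1, 2, 4, 4, 4, 3, 5, 5, 5]
nums[mid]=4=4: mid=9
nums[mid]=3<4: swap nums[6],nums[9]; lo=7,mid=10 → [2, 1, 2, 1, 1, 2, 3, 4, 4, 4, 5, 5, 5]
nums[mid]=5>4: swap nums[10],nums[10]; hi=9 → [2, 1, 2, 1, 1, 2, 3, 4, 4, 4, 5, 5, 5]
end: lo=7, hi=9; nums = [2, 1, 2, 1, 1, 2, 3, 4, 4, 4, 5, 5, 5]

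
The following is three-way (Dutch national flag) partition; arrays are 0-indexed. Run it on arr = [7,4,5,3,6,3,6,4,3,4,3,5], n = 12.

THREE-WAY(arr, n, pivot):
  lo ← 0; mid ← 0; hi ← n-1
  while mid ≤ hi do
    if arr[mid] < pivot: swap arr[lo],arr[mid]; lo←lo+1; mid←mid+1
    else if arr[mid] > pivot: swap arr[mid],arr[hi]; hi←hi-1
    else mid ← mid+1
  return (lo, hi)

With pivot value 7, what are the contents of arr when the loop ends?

[4,5,3,6,3,6,4,3,4,3,5,7]

lo=0 mid=0 hi=11
7=7: mid=1
4<7: swap(0,1), lo=1 mid=2 ⇒ [4,7,5,3,6,3,6,4,3,4,3,5]
5<7: swap(1,2), lo=2 mid=3 ⇒ [4,5,7,3,6,3,6,4,3,4,3,5]
3<7: swap(2,3), lo=3 mid=4 ⇒ [4,5,3,7,6,3,6,4,3,4,3,5]
6<7: swap(3,4), lo=4 mid=5 ⇒ [4,5,3,6,7,3,6,4,3,4,3,5]
3<7: swap(4,5), lo=5 mid=6 ⇒ [4,5,3,6,3,7,6,4,3,4,3,5]
6<7: swap(5,6), lo=6 mid=7 ⇒ [4,5,3,6,3,6,7,4,3,4,3,5]
4<7: swap(6,7), lo=7 mid=8 ⇒ [4,5,3,6,3,6,4,7,3,4,3,5]
3<7: swap(7,8), lo=8 mid=9 ⇒ [4,5,3,6,3,6,4,3,7,4,3,5]
4<7: swap(8,9), lo=9 mid=10 ⇒ [4,5,3,6,3,6,4,3,4,7,3,5]
3<7: swap(9,10), lo=10 mid=11 ⇒ [4,5,3,6,3,6,4,3,4,3,7,5]
5<7: swap(10,11), lo=11 mid=12 ⇒ [4,5,3,6,3,6,4,3,4,3,5,7]
done. lo=11 hi=11; arr=[4,5,3,6,3,6,4,3,4,3,5,7]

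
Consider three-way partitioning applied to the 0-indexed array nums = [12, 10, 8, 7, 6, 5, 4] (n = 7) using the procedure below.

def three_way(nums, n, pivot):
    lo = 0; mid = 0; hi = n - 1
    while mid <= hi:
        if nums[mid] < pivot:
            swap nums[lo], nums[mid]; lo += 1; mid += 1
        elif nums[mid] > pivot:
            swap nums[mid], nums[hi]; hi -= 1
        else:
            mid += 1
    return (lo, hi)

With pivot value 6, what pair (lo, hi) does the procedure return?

lo=0 mid=0 hi=6
12>6: swap(0,6), hi=5 ⇒ [4, 10, 8, 7, 6, 5, 12]
4<6: swap(0,0), lo=1 mid=1 ⇒ [4, 10, 8, 7, 6, 5, 12]
10>6: swap(1,5), hi=4 ⇒ [4, 5, 8, 7, 6, 10, 12]
5<6: swap(1,1), lo=2 mid=2 ⇒ [4, 5, 8, 7, 6, 10, 12]
8>6: swap(2,4), hi=3 ⇒ [4, 5, 6, 7, 8, 10, 12]
6=6: mid=3
7>6: swap(3,3), hi=2 ⇒ [4, 5, 6, 7, 8, 10, 12]
done. lo=2 hi=2; nums=[4, 5, 6, 7, 8, 10, 12]

(2, 2)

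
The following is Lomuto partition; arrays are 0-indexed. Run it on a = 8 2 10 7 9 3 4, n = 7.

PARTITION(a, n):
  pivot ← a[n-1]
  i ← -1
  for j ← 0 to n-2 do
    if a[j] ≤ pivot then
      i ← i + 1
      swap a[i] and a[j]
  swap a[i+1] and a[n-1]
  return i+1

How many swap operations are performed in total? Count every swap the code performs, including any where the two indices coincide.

3

pivot=4, i=-1
j=0: 8>4, skip
j=1: 2≤4, i=0, swap(0,1) ⇒ 2 8 10 7 9 3 4
j=2: 10>4, skip
j=3: 7>4, skip
j=4: 9>4, skip
j=5: 3≤4, i=1, swap(1,5) ⇒ 2 3 10 7 9 8 4
swap(2,6) ⇒ 2 3 4 7 9 8 10; return 2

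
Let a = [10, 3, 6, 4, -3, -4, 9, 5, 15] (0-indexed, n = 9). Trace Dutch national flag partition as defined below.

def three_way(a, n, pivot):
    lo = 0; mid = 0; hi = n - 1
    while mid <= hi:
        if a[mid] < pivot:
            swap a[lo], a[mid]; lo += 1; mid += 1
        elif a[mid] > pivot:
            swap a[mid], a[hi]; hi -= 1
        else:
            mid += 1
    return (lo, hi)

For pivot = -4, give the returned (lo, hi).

lo=0 mid=0 hi=8
10>-4: swap(0,8), hi=7 ⇒ [15, 3, 6, 4, -3, -4, 9, 5, 10]
15>-4: swap(0,7), hi=6 ⇒ [5, 3, 6, 4, -3, -4, 9, 15, 10]
5>-4: swap(0,6), hi=5 ⇒ [9, 3, 6, 4, -3, -4, 5, 15, 10]
9>-4: swap(0,5), hi=4 ⇒ [-4, 3, 6, 4, -3, 9, 5, 15, 10]
-4=-4: mid=1
3>-4: swap(1,4), hi=3 ⇒ [-4, -3, 6, 4, 3, 9, 5, 15, 10]
-3>-4: swap(1,3), hi=2 ⇒ [-4, 4, 6, -3, 3, 9, 5, 15, 10]
4>-4: swap(1,2), hi=1 ⇒ [-4, 6, 4, -3, 3, 9, 5, 15, 10]
6>-4: swap(1,1), hi=0 ⇒ [-4, 6, 4, -3, 3, 9, 5, 15, 10]
done. lo=0 hi=0; a=[-4, 6, 4, -3, 3, 9, 5, 15, 10]

(0, 0)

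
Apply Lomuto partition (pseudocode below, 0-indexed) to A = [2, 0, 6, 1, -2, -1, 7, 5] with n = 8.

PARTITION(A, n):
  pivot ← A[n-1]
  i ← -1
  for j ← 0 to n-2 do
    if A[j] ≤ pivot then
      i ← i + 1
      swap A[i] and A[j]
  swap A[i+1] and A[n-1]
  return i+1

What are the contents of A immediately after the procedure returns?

[2, 0, 1, -2, -1, 5, 7, 6]

pivot = A[7] = 5; i = -1
j=0: A[0]=2 ≤ 5 → i=0, swap A[0],A[0] (no change) → [2, 0, 6, 1, -2, -1, 7, 5]
j=1: A[1]=0 ≤ 5 → i=1, swap A[1],A[1] (no change) → [2, 0, 6, 1, -2, -1, 7, 5]
j=2: A[2]=6 > 5 → no swap
j=3: A[3]=1 ≤ 5 → i=2, swap A[2],A[3] → [2, 0, 1, 6, -2, -1, 7, 5]
j=4: A[4]=-2 ≤ 5 → i=3, swap A[3],A[4] → [2, 0, 1, -2, 6, -1, 7, 5]
j=5: A[5]=-1 ≤ 5 → i=4, swap A[4],A[5] → [2, 0, 1, -2, -1, 6, 7, 5]
j=6: A[6]=7 > 5 → no swap
final swap A[5],A[7] → [2, 0, 1, -2, -1, 5, 7, 6]; return 5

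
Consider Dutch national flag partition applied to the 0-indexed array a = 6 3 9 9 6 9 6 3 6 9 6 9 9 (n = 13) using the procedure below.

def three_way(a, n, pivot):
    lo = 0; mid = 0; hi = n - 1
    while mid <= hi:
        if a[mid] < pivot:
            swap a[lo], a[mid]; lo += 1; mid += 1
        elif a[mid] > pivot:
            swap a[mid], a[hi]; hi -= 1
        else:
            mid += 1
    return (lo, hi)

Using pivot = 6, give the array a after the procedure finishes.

3 3 6 6 6 6 6 9 9 9 9 9 9

pivot = 6; lo=0, mid=0, hi=12
a[mid]=6=6: mid=1
a[mid]=3<6: swap a[0],a[1]; lo=1,mid=2 → 3 6 9 9 6 9 6 3 6 9 6 9 9
a[mid]=9>6: swap a[2],a[12]; hi=11 → 3 6 9 9 6 9 6 3 6 9 6 9 9
a[mid]=9>6: swap a[2],a[11]; hi=10 → 3 6 9 9 6 9 6 3 6 9 6 9 9
a[mid]=9>6: swap a[2],a[10]; hi=9 → 3 6 6 9 6 9 6 3 6 9 9 9 9
a[mid]=6=6: mid=3
a[mid]=9>6: swap a[3],a[9]; hi=8 → 3 6 6 9 6 9 6 3 6 9 9 9 9
a[mid]=9>6: swap a[3],a[8]; hi=7 → 3 6 6 6 6 9 6 3 9 9 9 9 9
a[mid]=6=6: mid=4
a[mid]=6=6: mid=5
a[mid]=9>6: swap a[5],a[7]; hi=6 → 3 6 6 6 6 3 6 9 9 9 9 9 9
a[mid]=3<6: swap a[1],a[5]; lo=2,mid=6 → 3 3 6 6 6 6 6 9 9 9 9 9 9
a[mid]=6=6: mid=7
end: lo=2, hi=6; a = 3 3 6 6 6 6 6 9 9 9 9 9 9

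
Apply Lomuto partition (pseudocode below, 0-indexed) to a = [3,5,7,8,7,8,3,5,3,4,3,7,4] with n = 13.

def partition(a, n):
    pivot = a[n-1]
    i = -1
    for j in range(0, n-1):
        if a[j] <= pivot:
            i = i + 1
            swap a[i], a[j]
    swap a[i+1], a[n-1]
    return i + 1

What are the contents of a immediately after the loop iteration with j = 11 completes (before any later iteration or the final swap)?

[3,3,3,4,3,8,5,5,7,8,7,7,4]

pivot = a[12] = 4; i = -1
j=0: a[0]=3 ≤ 4 → i=0, swap a[0],a[0] (no change) → [3,5,7,8,7,8,3,5,3,4,3,7,4]
j=1: a[1]=5 > 4 → no swap
j=2: a[2]=7 > 4 → no swap
j=3: a[3]=8 > 4 → no swap
j=4: a[4]=7 > 4 → no swap
j=5: a[5]=8 > 4 → no swap
j=6: a[6]=3 ≤ 4 → i=1, swap a[1],a[6] → [3,3,7,8,7,8,5,5,3,4,3,7,4]
j=7: a[7]=5 > 4 → no swap
j=8: a[8]=3 ≤ 4 → i=2, swap a[2],a[8] → [3,3,3,8,7,8,5,5,7,4,3,7,4]
j=9: a[9]=4 ≤ 4 → i=3, swap a[3],a[9] → [3,3,3,4,7,8,5,5,7,8,3,7,4]
j=10: a[10]=3 ≤ 4 → i=4, swap a[4],a[10] → [3,3,3,4,3,8,5,5,7,8,7,7,4]
j=11: a[11]=7 > 4 → no swap
(after j=11) a = [3,3,3,4,3,8,5,5,7,8,7,7,4]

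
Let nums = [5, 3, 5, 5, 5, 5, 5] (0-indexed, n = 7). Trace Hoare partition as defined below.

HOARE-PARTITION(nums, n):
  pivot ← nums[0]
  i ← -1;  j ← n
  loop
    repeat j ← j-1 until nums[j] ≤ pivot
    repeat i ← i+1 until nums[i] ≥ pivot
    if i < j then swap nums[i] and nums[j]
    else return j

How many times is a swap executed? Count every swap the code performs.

3

pivot=5
j stops at 6 (5), i stops at 0 (5); swap ⇒ [5, 3, 5, 5, 5, 5, 5]
j stops at 5 (5), i stops at 2 (5); swap ⇒ [5, 3, 5, 5, 5, 5, 5]
j stops at 4 (5), i stops at 3 (5); swap ⇒ [5, 3, 5, 5, 5, 5, 5]
j stops at 3, i stops at 4; i≥j ⇒ return 3. nums=[5, 3, 5, 5, 5, 5, 5]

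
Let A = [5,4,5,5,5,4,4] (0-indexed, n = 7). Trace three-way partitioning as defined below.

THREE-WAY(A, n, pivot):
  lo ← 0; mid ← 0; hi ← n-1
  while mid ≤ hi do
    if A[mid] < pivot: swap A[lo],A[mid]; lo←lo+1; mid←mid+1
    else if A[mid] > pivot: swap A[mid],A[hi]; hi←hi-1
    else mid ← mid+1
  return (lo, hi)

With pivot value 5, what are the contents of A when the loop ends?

lo=0 mid=0 hi=6
5=5: mid=1
4<5: swap(0,1), lo=1 mid=2 ⇒ [4,5,5,5,5,4,4]
5=5: mid=3
5=5: mid=4
5=5: mid=5
4<5: swap(1,5), lo=2 mid=6 ⇒ [4,4,5,5,5,5,4]
4<5: swap(2,6), lo=3 mid=7 ⇒ [4,4,4,5,5,5,5]
done. lo=3 hi=6; A=[4,4,4,5,5,5,5]

[4,4,4,5,5,5,5]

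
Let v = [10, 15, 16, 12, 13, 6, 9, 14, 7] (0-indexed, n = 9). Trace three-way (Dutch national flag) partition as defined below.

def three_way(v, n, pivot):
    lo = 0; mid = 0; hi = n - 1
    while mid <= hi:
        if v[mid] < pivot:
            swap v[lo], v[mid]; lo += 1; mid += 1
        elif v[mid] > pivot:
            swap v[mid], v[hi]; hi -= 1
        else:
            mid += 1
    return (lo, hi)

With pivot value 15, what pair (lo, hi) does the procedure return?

pivot = 15; lo=0, mid=0, hi=8
v[mid]=10<15: swap v[0],v[0]; lo=1,mid=1 → [10, 15, 16, 12, 13, 6, 9, 14, 7]
v[mid]=15=15: mid=2
v[mid]=16>15: swap v[2],v[8]; hi=7 → [10, 15, 7, 12, 13, 6, 9, 14, 16]
v[mid]=7<15: swap v[1],v[2]; lo=2,mid=3 → [10, 7, 15, 12, 13, 6, 9, 14, 16]
v[mid]=12<15: swap v[2],v[3]; lo=3,mid=4 → [10, 7, 12, 15, 13, 6, 9, 14, 16]
v[mid]=13<15: swap v[3],v[4]; lo=4,mid=5 → [10, 7, 12, 13, 15, 6, 9, 14, 16]
v[mid]=6<15: swap v[4],v[5]; lo=5,mid=6 → [10, 7, 12, 13, 6, 15, 9, 14, 16]
v[mid]=9<15: swap v[5],v[6]; lo=6,mid=7 → [10, 7, 12, 13, 6, 9, 15, 14, 16]
v[mid]=14<15: swap v[6],v[7]; lo=7,mid=8 → [10, 7, 12, 13, 6, 9, 14, 15, 16]
end: lo=7, hi=7; v = [10, 7, 12, 13, 6, 9, 14, 15, 16]

(7, 7)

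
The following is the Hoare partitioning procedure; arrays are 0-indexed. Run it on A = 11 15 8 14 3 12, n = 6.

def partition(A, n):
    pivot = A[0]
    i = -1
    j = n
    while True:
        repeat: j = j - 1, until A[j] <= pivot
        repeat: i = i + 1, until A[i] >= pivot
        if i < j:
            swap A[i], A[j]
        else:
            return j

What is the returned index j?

pivot = A[0] = 11; i = -1, j = 6
j→4 (A[4]=3≤11), i→0 (A[0]=11≥11); i<j, swap → 3 15 8 14 11 12
j→2 (A[2]=8≤11), i→1 (A[1]=15≥11); i<j, swap → 3 8 15 14 11 12
j→1, i→2; i≥j, return j=1. A = 3 8 15 14 11 12

1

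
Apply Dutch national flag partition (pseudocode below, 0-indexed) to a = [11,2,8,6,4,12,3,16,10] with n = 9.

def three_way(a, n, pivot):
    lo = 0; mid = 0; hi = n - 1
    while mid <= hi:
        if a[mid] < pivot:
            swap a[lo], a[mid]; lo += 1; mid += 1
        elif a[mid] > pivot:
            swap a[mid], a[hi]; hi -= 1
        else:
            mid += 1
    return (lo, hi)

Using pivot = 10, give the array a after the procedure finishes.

lo=0 mid=0 hi=8
11>10: swap(0,8), hi=7 ⇒ [10,2,8,6,4,12,3,16,11]
10=10: mid=1
2<10: swap(0,1), lo=1 mid=2 ⇒ [2,10,8,6,4,12,3,16,11]
8<10: swap(1,2), lo=2 mid=3 ⇒ [2,8,10,6,4,12,3,16,11]
6<10: swap(2,3), lo=3 mid=4 ⇒ [2,8,6,10,4,12,3,16,11]
4<10: swap(3,4), lo=4 mid=5 ⇒ [2,8,6,4,10,12,3,16,11]
12>10: swap(5,7), hi=6 ⇒ [2,8,6,4,10,16,3,12,11]
16>10: swap(5,6), hi=5 ⇒ [2,8,6,4,10,3,16,12,11]
3<10: swap(4,5), lo=5 mid=6 ⇒ [2,8,6,4,3,10,16,12,11]
done. lo=5 hi=5; a=[2,8,6,4,3,10,16,12,11]

[2,8,6,4,3,10,16,12,11]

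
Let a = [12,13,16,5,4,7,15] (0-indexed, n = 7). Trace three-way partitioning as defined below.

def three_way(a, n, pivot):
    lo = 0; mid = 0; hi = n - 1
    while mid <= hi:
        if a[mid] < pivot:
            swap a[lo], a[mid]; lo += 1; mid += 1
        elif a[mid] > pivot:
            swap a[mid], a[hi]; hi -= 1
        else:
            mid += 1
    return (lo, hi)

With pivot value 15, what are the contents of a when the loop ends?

lo=0 mid=0 hi=6
12<15: swap(0,0), lo=1 mid=1 ⇒ [12,13,16,5,4,7,15]
13<15: swap(1,1), lo=2 mid=2 ⇒ [12,13,16,5,4,7,15]
16>15: swap(2,6), hi=5 ⇒ [12,13,15,5,4,7,16]
15=15: mid=3
5<15: swap(2,3), lo=3 mid=4 ⇒ [12,13,5,15,4,7,16]
4<15: swap(3,4), lo=4 mid=5 ⇒ [12,13,5,4,15,7,16]
7<15: swap(4,5), lo=5 mid=6 ⇒ [12,13,5,4,7,15,16]
done. lo=5 hi=5; a=[12,13,5,4,7,15,16]

[12,13,5,4,7,15,16]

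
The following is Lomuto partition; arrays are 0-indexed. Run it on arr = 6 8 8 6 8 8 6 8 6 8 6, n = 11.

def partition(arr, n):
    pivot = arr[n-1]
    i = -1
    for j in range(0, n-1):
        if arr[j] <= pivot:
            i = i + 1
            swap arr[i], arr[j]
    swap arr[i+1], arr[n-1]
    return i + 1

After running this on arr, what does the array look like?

6 6 6 6 6 8 8 8 8 8 8

pivot=6, i=-1
j=0: 6≤6, i=0, swap(0,0) ⇒ 6 8 8 6 8 8 6 8 6 8 6
j=1: 8>6, skip
j=2: 8>6, skip
j=3: 6≤6, i=1, swap(1,3) ⇒ 6 6 8 8 8 8 6 8 6 8 6
j=4: 8>6, skip
j=5: 8>6, skip
j=6: 6≤6, i=2, swap(2,6) ⇒ 6 6 6 8 8 8 8 8 6 8 6
j=7: 8>6, skip
j=8: 6≤6, i=3, swap(3,8) ⇒ 6 6 6 6 8 8 8 8 8 8 6
j=9: 8>6, skip
swap(4,10) ⇒ 6 6 6 6 6 8 8 8 8 8 8; return 4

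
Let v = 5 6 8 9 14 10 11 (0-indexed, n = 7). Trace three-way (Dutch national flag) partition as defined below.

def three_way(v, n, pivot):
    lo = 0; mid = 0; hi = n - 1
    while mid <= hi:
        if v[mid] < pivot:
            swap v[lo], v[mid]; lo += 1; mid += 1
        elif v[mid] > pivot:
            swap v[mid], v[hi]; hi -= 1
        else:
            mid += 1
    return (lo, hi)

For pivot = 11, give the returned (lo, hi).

lo=0 mid=0 hi=6
5<11: swap(0,0), lo=1 mid=1 ⇒ 5 6 8 9 14 10 11
6<11: swap(1,1), lo=2 mid=2 ⇒ 5 6 8 9 14 10 11
8<11: swap(2,2), lo=3 mid=3 ⇒ 5 6 8 9 14 10 11
9<11: swap(3,3), lo=4 mid=4 ⇒ 5 6 8 9 14 10 11
14>11: swap(4,6), hi=5 ⇒ 5 6 8 9 11 10 14
11=11: mid=5
10<11: swap(4,5), lo=5 mid=6 ⇒ 5 6 8 9 10 11 14
done. lo=5 hi=5; v=5 6 8 9 10 11 14

(5, 5)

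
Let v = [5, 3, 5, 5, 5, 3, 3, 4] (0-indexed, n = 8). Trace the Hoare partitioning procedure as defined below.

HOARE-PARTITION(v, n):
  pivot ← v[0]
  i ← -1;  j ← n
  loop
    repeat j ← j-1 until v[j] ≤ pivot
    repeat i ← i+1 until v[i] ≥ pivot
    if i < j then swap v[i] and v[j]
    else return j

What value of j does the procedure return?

pivot=5
j stops at 7 (4), i stops at 0 (5); swap ⇒ [4, 3, 5, 5, 5, 3, 3, 5]
j stops at 6 (3), i stops at 2 (5); swap ⇒ [4, 3, 3, 5, 5, 3, 5, 5]
j stops at 5 (3), i stops at 3 (5); swap ⇒ [4, 3, 3, 3, 5, 5, 5, 5]
j stops at 4, i stops at 4; i≥j ⇒ return 4. v=[4, 3, 3, 3, 5, 5, 5, 5]

4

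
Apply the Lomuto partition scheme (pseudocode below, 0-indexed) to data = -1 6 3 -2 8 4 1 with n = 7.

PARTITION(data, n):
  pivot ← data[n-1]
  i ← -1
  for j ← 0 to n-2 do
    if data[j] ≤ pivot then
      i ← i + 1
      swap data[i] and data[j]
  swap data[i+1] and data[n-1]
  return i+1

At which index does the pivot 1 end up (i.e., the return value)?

2

pivot = data[6] = 1; i = -1
j=0: data[0]=-1 ≤ 1 → i=0, swap data[0],data[0] (no change) → -1 6 3 -2 8 4 1
j=1: data[1]=6 > 1 → no swap
j=2: data[2]=3 > 1 → no swap
j=3: data[3]=-2 ≤ 1 → i=1, swap data[1],data[3] → -1 -2 3 6 8 4 1
j=4: data[4]=8 > 1 → no swap
j=5: data[5]=4 > 1 → no swap
final swap data[2],data[6] → -1 -2 1 6 8 4 3; return 2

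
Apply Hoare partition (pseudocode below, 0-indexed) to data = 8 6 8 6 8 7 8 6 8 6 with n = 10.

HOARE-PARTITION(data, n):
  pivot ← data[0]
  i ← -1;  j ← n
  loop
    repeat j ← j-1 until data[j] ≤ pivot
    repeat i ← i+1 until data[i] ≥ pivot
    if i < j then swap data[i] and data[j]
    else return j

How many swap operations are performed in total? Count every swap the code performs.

pivot = data[0] = 8; i = -1, j = 10
j→9 (data[9]=6≤8), i→0 (data[0]=8≥8); i<j, swap → 6 6 8 6 8 7 8 6 8 8
j→8 (data[8]=8≤8), i→2 (data[2]=8≥8); i<j, swap → 6 6 8 6 8 7 8 6 8 8
j→7 (data[7]=6≤8), i→4 (data[4]=8≥8); i<j, swap → 6 6 8 6 6 7 8 8 8 8
j→6, i→6; i≥j, return j=6. data = 6 6 8 6 6 7 8 8 8 8

3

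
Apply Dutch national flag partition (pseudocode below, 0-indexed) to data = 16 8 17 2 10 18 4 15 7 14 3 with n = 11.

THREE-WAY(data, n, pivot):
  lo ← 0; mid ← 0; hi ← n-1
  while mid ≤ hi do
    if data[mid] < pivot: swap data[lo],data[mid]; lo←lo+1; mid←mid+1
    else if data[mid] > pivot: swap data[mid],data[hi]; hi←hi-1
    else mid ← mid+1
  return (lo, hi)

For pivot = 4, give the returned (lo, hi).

(2, 2)

lo=0 mid=0 hi=10
16>4: swap(0,10), hi=9 ⇒ 3 8 17 2 10 18 4 15 7 14 16
3<4: swap(0,0), lo=1 mid=1 ⇒ 3 8 17 2 10 18 4 15 7 14 16
8>4: swap(1,9), hi=8 ⇒ 3 14 17 2 10 18 4 15 7 8 16
14>4: swap(1,8), hi=7 ⇒ 3 7 17 2 10 18 4 15 14 8 16
7>4: swap(1,7), hi=6 ⇒ 3 15 17 2 10 18 4 7 14 8 16
15>4: swap(1,6), hi=5 ⇒ 3 4 17 2 10 18 15 7 14 8 16
4=4: mid=2
17>4: swap(2,5), hi=4 ⇒ 3 4 18 2 10 17 15 7 14 8 16
18>4: swap(2,4), hi=3 ⇒ 3 4 10 2 18 17 15 7 14 8 16
10>4: swap(2,3), hi=2 ⇒ 3 4 2 10 18 17 15 7 14 8 16
2<4: swap(1,2), lo=2 mid=3 ⇒ 3 2 4 10 18 17 15 7 14 8 16
done. lo=2 hi=2; data=3 2 4 10 18 17 15 7 14 8 16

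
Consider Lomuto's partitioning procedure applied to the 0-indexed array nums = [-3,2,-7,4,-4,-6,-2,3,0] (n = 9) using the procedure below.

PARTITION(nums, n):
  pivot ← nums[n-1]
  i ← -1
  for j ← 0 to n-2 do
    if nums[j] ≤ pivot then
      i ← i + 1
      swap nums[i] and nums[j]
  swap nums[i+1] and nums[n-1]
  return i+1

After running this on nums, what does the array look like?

pivot=0, i=-1
j=0: -3≤0, i=0, swap(0,0) ⇒ [-3,2,-7,4,-4,-6,-2,3,0]
j=1: 2>0, skip
j=2: -7≤0, i=1, swap(1,2) ⇒ [-3,-7,2,4,-4,-6,-2,3,0]
j=3: 4>0, skip
j=4: -4≤0, i=2, swap(2,4) ⇒ [-3,-7,-4,4,2,-6,-2,3,0]
j=5: -6≤0, i=3, swap(3,5) ⇒ [-3,-7,-4,-6,2,4,-2,3,0]
j=6: -2≤0, i=4, swap(4,6) ⇒ [-3,-7,-4,-6,-2,4,2,3,0]
j=7: 3>0, skip
swap(5,8) ⇒ [-3,-7,-4,-6,-2,0,2,3,4]; return 5

[-3,-7,-4,-6,-2,0,2,3,4]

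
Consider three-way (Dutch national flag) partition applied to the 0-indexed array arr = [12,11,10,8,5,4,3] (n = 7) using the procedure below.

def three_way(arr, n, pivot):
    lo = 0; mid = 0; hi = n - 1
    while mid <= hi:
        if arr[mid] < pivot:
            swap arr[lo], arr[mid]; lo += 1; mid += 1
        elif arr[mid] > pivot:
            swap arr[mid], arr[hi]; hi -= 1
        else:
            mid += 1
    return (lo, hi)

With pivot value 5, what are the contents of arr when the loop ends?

[3,4,5,8,10,11,12]

lo=0 mid=0 hi=6
12>5: swap(0,6), hi=5 ⇒ [3,11,10,8,5,4,12]
3<5: swap(0,0), lo=1 mid=1 ⇒ [3,11,10,8,5,4,12]
11>5: swap(1,5), hi=4 ⇒ [3,4,10,8,5,11,12]
4<5: swap(1,1), lo=2 mid=2 ⇒ [3,4,10,8,5,11,12]
10>5: swap(2,4), hi=3 ⇒ [3,4,5,8,10,11,12]
5=5: mid=3
8>5: swap(3,3), hi=2 ⇒ [3,4,5,8,10,11,12]
done. lo=2 hi=2; arr=[3,4,5,8,10,11,12]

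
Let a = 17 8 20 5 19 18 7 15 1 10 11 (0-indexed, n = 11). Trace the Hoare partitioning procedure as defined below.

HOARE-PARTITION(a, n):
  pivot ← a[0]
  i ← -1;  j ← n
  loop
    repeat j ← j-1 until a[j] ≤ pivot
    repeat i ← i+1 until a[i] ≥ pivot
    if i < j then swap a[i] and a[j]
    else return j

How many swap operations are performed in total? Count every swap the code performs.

4

pivot=17
j stops at 10 (11), i stops at 0 (17); swap ⇒ 11 8 20 5 19 18 7 15 1 10 17
j stops at 9 (10), i stops at 2 (20); swap ⇒ 11 8 10 5 19 18 7 15 1 20 17
j stops at 8 (1), i stops at 4 (19); swap ⇒ 11 8 10 5 1 18 7 15 19 20 17
j stops at 7 (15), i stops at 5 (18); swap ⇒ 11 8 10 5 1 15 7 18 19 20 17
j stops at 6, i stops at 7; i≥j ⇒ return 6. a=11 8 10 5 1 15 7 18 19 20 17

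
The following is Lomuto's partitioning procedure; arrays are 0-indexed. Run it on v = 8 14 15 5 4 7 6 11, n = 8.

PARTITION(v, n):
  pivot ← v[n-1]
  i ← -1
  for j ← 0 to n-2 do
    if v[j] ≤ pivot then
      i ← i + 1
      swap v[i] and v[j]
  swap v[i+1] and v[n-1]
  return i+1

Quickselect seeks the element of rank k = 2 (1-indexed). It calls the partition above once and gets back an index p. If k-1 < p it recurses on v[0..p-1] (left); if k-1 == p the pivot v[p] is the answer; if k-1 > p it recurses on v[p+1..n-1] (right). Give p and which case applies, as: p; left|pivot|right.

pivot = v[7] = 11; i = -1
j=0: v[0]=8 ≤ 11 → i=0, swap v[0],v[0] (no change) → 8 14 15 5 4 7 6 11
j=1: v[1]=14 > 11 → no swap
j=2: v[2]=15 > 11 → no swap
j=3: v[3]=5 ≤ 11 → i=1, swap v[1],v[3] → 8 5 15 14 4 7 6 11
j=4: v[4]=4 ≤ 11 → i=2, swap v[2],v[4] → 8 5 4 14 15 7 6 11
j=5: v[5]=7 ≤ 11 → i=3, swap v[3],v[5] → 8 5 4 7 15 14 6 11
j=6: v[6]=6 ≤ 11 → i=4, swap v[4],v[6] → 8 5 4 7 6 14 15 11
final swap v[5],v[7] → 8 5 4 7 6 11 15 14; return 5
p = 5; k-1 = 1 < 5 ⇒ left

5; left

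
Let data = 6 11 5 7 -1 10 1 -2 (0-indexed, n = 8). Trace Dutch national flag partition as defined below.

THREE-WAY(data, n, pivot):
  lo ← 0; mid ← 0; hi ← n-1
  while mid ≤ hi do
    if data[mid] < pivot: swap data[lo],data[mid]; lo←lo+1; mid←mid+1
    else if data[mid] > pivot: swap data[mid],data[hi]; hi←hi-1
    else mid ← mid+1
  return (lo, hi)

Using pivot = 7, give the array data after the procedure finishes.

pivot = 7; lo=0, mid=0, hi=7
data[mid]=6<7: swap data[0],data[0]; lo=1,mid=1 → 6 11 5 7 -1 10 1 -2
data[mid]=11>7: swap data[1],data[7]; hi=6 → 6 -2 5 7 -1 10 1 11
data[mid]=-2<7: swap data[1],data[1]; lo=2,mid=2 → 6 -2 5 7 -1 10 1 11
data[mid]=5<7: swap data[2],data[2]; lo=3,mid=3 → 6 -2 5 7 -1 10 1 11
data[mid]=7=7: mid=4
data[mid]=-1<7: swap data[3],data[4]; lo=4,mid=5 → 6 -2 5 -1 7 10 1 11
data[mid]=10>7: swap data[5],data[6]; hi=5 → 6 -2 5 -1 7 1 10 11
data[mid]=1<7: swap data[4],data[5]; lo=5,mid=6 → 6 -2 5 -1 1 7 10 11
end: lo=5, hi=5; data = 6 -2 5 -1 1 7 10 11

6 -2 5 -1 1 7 10 11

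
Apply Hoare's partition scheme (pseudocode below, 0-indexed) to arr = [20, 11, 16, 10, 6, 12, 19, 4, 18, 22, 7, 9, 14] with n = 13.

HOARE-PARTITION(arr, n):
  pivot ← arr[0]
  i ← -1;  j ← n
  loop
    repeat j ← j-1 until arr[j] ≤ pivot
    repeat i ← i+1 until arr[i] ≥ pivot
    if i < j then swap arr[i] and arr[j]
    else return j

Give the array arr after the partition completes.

[14, 11, 16, 10, 6, 12, 19, 4, 18, 9, 7, 22, 20]

pivot=20
j stops at 12 (14), i stops at 0 (20); swap ⇒ [14, 11, 16, 10, 6, 12, 19, 4, 18, 22, 7, 9, 20]
j stops at 11 (9), i stops at 9 (22); swap ⇒ [14, 11, 16, 10, 6, 12, 19, 4, 18, 9, 7, 22, 20]
j stops at 10, i stops at 11; i≥j ⇒ return 10. arr=[14, 11, 16, 10, 6, 12, 19, 4, 18, 9, 7, 22, 20]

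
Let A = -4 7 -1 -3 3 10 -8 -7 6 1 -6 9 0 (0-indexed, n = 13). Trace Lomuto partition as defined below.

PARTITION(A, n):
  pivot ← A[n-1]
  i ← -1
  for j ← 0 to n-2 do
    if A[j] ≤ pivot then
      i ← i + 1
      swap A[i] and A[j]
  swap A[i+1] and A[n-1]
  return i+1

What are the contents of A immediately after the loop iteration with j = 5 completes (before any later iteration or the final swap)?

pivot=0, i=-1
j=0: -4≤0, i=0, swap(0,0) ⇒ -4 7 -1 -3 3 10 -8 -7 6 1 -6 9 0
j=1: 7>0, skip
j=2: -1≤0, i=1, swap(1,2) ⇒ -4 -1 7 -3 3 10 -8 -7 6 1 -6 9 0
j=3: -3≤0, i=2, swap(2,3) ⇒ -4 -1 -3 7 3 10 -8 -7 6 1 -6 9 0
j=4: 3>0, skip
j=5: 10>0, skip
(after j=5) A = -4 -1 -3 7 3 10 -8 -7 6 1 -6 9 0

-4 -1 -3 7 3 10 -8 -7 6 1 -6 9 0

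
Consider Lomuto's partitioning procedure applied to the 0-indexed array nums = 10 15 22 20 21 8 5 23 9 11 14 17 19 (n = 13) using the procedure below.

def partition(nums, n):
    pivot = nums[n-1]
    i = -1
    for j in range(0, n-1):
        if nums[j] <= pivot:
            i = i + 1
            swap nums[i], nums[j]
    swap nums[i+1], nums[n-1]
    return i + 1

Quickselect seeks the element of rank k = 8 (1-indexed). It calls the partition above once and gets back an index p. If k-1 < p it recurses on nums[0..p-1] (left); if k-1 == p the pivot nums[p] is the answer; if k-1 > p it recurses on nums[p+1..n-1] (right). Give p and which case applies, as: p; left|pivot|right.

pivot=19, i=-1
j=0: 10≤19, i=0, swap(0,0) ⇒ 10 15 22 20 21 8 5 23 9 11 14 17 19
j=1: 15≤19, i=1, swap(1,1) ⇒ 10 15 22 20 21 8 5 23 9 11 14 17 19
j=2: 22>19, skip
j=3: 20>19, skip
j=4: 21>19, skip
j=5: 8≤19, i=2, swap(2,5) ⇒ 10 15 8 20 21 22 5 23 9 11 14 17 19
j=6: 5≤19, i=3, swap(3,6) ⇒ 10 15 8 5 21 22 20 23 9 11 14 17 19
j=7: 23>19, skip
j=8: 9≤19, i=4, swap(4,8) ⇒ 10 15 8 5 9 22 20 23 21 11 14 17 19
j=9: 11≤19, i=5, swap(5,9) ⇒ 10 15 8 5 9 11 20 23 21 22 14 17 19
j=10: 14≤19, i=6, swap(6,10) ⇒ 10 15 8 5 9 11 14 23 21 22 20 17 19
j=11: 17≤19, i=7, swap(7,11) ⇒ 10 15 8 5 9 11 14 17 21 22 20 23 19
swap(8,12) ⇒ 10 15 8 5 9 11 14 17 19 22 20 23 21; return 8
p = 8; k-1 = 7 < 8 ⇒ left

8; left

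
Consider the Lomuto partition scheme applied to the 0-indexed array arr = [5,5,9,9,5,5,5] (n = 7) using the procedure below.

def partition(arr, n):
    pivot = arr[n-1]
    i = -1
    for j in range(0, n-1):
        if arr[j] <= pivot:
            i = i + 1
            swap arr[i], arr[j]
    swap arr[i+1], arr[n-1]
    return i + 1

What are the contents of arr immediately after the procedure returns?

pivot=5, i=-1
j=0: 5≤5, i=0, swap(0,0) ⇒ [5,5,9,9,5,5,5]
j=1: 5≤5, i=1, swap(1,1) ⇒ [5,5,9,9,5,5,5]
j=2: 9>5, skip
j=3: 9>5, skip
j=4: 5≤5, i=2, swap(2,4) ⇒ [5,5,5,9,9,5,5]
j=5: 5≤5, i=3, swap(3,5) ⇒ [5,5,5,5,9,9,5]
swap(4,6) ⇒ [5,5,5,5,5,9,9]; return 4

[5,5,5,5,5,9,9]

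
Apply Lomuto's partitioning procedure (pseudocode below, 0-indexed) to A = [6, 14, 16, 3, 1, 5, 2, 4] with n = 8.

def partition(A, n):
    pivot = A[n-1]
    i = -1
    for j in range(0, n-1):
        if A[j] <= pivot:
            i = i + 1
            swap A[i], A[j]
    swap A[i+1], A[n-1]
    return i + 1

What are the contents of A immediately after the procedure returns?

pivot = A[7] = 4; i = -1
j=0: A[0]=6 > 4 → no swap
j=1: A[1]=14 > 4 → no swap
j=2: A[2]=16 > 4 → no swap
j=3: A[3]=3 ≤ 4 → i=0, swap A[0],A[3] → [3, 14, 16, 6, 1, 5, 2, 4]
j=4: A[4]=1 ≤ 4 → i=1, swap A[1],A[4] → [3, 1, 16, 6, 14, 5, 2, 4]
j=5: A[5]=5 > 4 → no swap
j=6: A[6]=2 ≤ 4 → i=2, swap A[2],A[6] → [3, 1, 2, 6, 14, 5, 16, 4]
final swap A[3],A[7] → [3, 1, 2, 4, 14, 5, 16, 6]; return 3

[3, 1, 2, 4, 14, 5, 16, 6]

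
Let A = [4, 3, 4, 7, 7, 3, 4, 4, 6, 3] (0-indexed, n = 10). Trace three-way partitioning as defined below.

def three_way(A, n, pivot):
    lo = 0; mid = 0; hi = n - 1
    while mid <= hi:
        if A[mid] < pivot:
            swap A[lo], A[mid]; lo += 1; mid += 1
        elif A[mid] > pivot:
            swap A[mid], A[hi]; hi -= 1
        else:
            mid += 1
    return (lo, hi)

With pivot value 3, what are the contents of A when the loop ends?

[3, 3, 3, 7, 7, 4, 4, 6, 4, 4]

lo=0 mid=0 hi=9
4>3: swap(0,9), hi=8 ⇒ [3, 3, 4, 7, 7, 3, 4, 4, 6, 4]
3=3: mid=1
3=3: mid=2
4>3: swap(2,8), hi=7 ⇒ [3, 3, 6, 7, 7, 3, 4, 4, 4, 4]
6>3: swap(2,7), hi=6 ⇒ [3, 3, 4, 7, 7, 3, 4, 6, 4, 4]
4>3: swap(2,6), hi=5 ⇒ [3, 3, 4, 7, 7, 3, 4, 6, 4, 4]
4>3: swap(2,5), hi=4 ⇒ [3, 3, 3, 7, 7, 4, 4, 6, 4, 4]
3=3: mid=3
7>3: swap(3,4), hi=3 ⇒ [3, 3, 3, 7, 7, 4, 4, 6, 4, 4]
7>3: swap(3,3), hi=2 ⇒ [3, 3, 3, 7, 7, 4, 4, 6, 4, 4]
done. lo=0 hi=2; A=[3, 3, 3, 7, 7, 4, 4, 6, 4, 4]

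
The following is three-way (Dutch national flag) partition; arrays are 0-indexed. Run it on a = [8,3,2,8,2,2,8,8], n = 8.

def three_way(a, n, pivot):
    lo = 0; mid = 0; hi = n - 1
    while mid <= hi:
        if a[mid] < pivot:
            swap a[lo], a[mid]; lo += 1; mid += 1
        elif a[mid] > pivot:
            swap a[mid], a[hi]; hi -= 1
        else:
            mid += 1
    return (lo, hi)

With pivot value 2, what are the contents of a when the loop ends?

lo=0 mid=0 hi=7
8>2: swap(0,7), hi=6 ⇒ [8,3,2,8,2,2,8,8]
8>2: swap(0,6), hi=5 ⇒ [8,3,2,8,2,2,8,8]
8>2: swap(0,5), hi=4 ⇒ [2,3,2,8,2,8,8,8]
2=2: mid=1
3>2: swap(1,4), hi=3 ⇒ [2,2,2,8,3,8,8,8]
2=2: mid=2
2=2: mid=3
8>2: swap(3,3), hi=2 ⇒ [2,2,2,8,3,8,8,8]
done. lo=0 hi=2; a=[2,2,2,8,3,8,8,8]

[2,2,2,8,3,8,8,8]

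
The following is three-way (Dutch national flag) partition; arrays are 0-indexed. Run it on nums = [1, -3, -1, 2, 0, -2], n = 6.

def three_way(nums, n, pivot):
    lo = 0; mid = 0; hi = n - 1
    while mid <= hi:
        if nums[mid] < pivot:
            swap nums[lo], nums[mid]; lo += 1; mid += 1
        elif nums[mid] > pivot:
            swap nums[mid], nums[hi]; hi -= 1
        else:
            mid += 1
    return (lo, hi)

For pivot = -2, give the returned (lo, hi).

(1, 1)

pivot = -2; lo=0, mid=0, hi=5
nums[mid]=1>-2: swap nums[0],nums[5]; hi=4 → [-2, -3, -1, 2, 0, 1]
nums[mid]=-2=-2: mid=1
nums[mid]=-3<-2: swap nums[0],nums[1]; lo=1,mid=2 → [-3, -2, -1, 2, 0, 1]
nums[mid]=-1>-2: swap nums[2],nums[4]; hi=3 → [-3, -2, 0, 2, -1, 1]
nums[mid]=0>-2: swap nums[2],nums[3]; hi=2 → [-3, -2, 2, 0, -1, 1]
nums[mid]=2>-2: swap nums[2],nums[2]; hi=1 → [-3, -2, 2, 0, -1, 1]
end: lo=1, hi=1; nums = [-3, -2, 2, 0, -1, 1]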